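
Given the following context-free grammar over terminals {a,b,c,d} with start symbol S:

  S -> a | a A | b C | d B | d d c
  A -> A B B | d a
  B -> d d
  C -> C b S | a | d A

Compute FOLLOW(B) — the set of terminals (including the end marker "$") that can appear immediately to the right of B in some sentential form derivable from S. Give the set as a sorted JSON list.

Compute FIRST by fixpoint:
round 1:
  A via A→d a: +{d}
  B via B→d d: +{d}
  C via C→a: +{a}
  C via C→d A: +{d}
  S via S→a: +{a}
  S via S→b C: +{b}
  S via S→d B: +{d}
  FIRST(S)={a,b,d}  FIRST(A)={d}  FIRST(B)={d}  FIRST(C)={a,d}
round 2: (stable)
  FIRST(S)={a,b,d}  FIRST(A)={d}  FIRST(B)={d}  FIRST(C)={a,d}

Compute FOLLOW by fixpoint:
initialize: $ ∈ FOLLOW(S)
round 1:
  A→A B B: FOLLOW(A) ⊇ FIRST(B) = {d}; new: +{d}
  A→A B B: FOLLOW(B) ⊇ FIRST(B) = {d}; new: +{d}
  C→C b S: FOLLOW(C) ⊇ FIRST(b) = {b}; new: +{b}
  C→C b S: FOLLOW(S) ⊇ FOLLOW(C) ⊇ {b}; new: +{b}
  C→d A: FOLLOW(A) ⊇ FOLLOW(C) ⊇ {b}; new: +{b}
  S→a A: FOLLOW(A) ⊇ FOLLOW(S) ⊇ {$,b}; new: +{$}
  S→b C: FOLLOW(C) ⊇ FOLLOW(S) ⊇ {$,b}; new: +{$}
  S→d B: FOLLOW(B) ⊇ FOLLOW(S) ⊇ {$,b}; new: +{$,b}
  FOLLOW[S]={$,b}  FOLLOW[A]={$,b,d}  FOLLOW[B]={$,b,d}  FOLLOW[C]={$,b}
round 2: done
  FOLLOW[S]={$,b}  FOLLOW[A]={$,b,d}  FOLLOW[B]={$,b,d}  FOLLOW[C]={$,b}

FOLLOW(B) = ["$", "b", "d"]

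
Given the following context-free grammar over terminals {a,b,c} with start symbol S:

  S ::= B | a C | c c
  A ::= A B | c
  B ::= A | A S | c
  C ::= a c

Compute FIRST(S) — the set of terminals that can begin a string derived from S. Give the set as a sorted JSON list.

Compute FIRST by fixpoint:
iter 1:
  A via A→c: +{c}
  B via B→A: +{c}
  C via C→a c: +{a}
  S via S→B: +{c}
  S via S→a C: +{a}
  S: {a,c}  A: {c}  B: {c}  C: {a}
iter 2: (stable)
  S: {a,c}  A: {c}  B: {c}  C: {a}

FIRST(S) = ["a", "c"]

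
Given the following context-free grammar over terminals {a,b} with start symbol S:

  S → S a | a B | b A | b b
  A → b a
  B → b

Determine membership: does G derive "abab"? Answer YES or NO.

Convert to CNF:
  S -> S T1 | T0 A | T0 T0 | T1 B
  A -> T0 T1
  B -> b
  T0 -> b
  T1 -> a

CYK table (by increasing span):
  [0..0]={T1}  "a"  orig:{}
  [1..1]={B,T0}  "b"  orig:{B}
  [2..2]={T1}  "a"  orig:{}
  [3..3]={B,T0}  "b"  orig:{B}
  [0..1]={S}  "ab"
  [1..2]={A}  "ba"
  [2..3]={S}  "ab"
  [0..2]={S}  "aba"
  [1..3]=∅  "bab"
  [0..3]=∅  "abab"

S ∉ T[0,3] ⇒ NO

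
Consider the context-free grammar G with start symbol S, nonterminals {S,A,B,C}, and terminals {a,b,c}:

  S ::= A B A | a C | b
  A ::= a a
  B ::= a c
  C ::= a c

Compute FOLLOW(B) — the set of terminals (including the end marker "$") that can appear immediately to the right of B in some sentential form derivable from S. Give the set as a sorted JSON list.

Compute FIRST by fixpoint:
pass 1:
  A via A→a a: +{a}
  B via B→a c: +{a}
  C via C→a c: +{a}
  S via S→A B A: +{a}
  S via S→b: +{b}
  FIRST(S)={a,b}  FIRST(A)={a}  FIRST(B)={a}  FIRST(C)={a}
pass 2: done
  FIRST(S)={a,b}  FIRST(A)={a}  FIRST(B)={a}  FIRST(C)={a}

FOLLOW iteration:
FOLLOW(S) := {$}
iter 1:
  S→A B A: FOLLOW(A) ⊇ FIRST(B) = {a}; new: +{a}
  S→A B A: FOLLOW(B) ⊇ FIRST(A) = {a}; new: +{a}
  S→A B A: FOLLOW(A) ⊇ FOLLOW(S) ⊇ {$}; new: +{$}
  S→a C: FOLLOW(C) ⊇ FOLLOW(S) ⊇ {$}; new: +{$}
  S: {$}  A: {$,a}  B: {a}  C: {$}
iter 2: (no change)
  S: {$}  A: {$,a}  B: {a}  C: {$}

FOLLOW(B) = ["a"]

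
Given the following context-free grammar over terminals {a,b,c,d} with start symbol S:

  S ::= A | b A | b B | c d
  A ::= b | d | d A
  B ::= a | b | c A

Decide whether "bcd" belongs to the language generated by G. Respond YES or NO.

CNF form of G:
  S -> T0 A | T1 T0 | T2 A | T2 B | b | d
  A -> T0 A | b | d
  B -> T1 A | a | b
  T0 -> d
  T1 -> c
  T2 -> b

Fill CYK table bottom-up:
  [0..0]={A,B,S,T2}  "b"  orig:{A,B,S}
  [1..1]={T1}  "c"  orig:{}
  [2..2]={A,S,T0}  "d"  orig:{A,S}
  [0..1]=∅  "bc"
  [1..2]={B,S}  "cd"
  [0..2]={S}  "bcd"

S ∈ T[0,2] ⇒ YES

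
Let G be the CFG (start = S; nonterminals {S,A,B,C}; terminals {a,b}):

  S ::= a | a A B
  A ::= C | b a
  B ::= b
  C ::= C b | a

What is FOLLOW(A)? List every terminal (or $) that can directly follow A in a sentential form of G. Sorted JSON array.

Compute FIRST by fixpoint:
iter 1:
  A via A→b a: +{b}
  B via B→b: +{b}
  C via C→a: +{a}
  S via S→a: +{a}
  FIRST(S)={a}  FIRST(A)={b}  FIRST(B)={b}  FIRST(C)={a}
iter 2:
  A via A→C: +{a}
  FIRST(S)={a}  FIRST(A)={a,b}  FIRST(B)={b}  FIRST(C)={a}
iter 3: (no change)
  FIRST(S)={a}  FIRST(A)={a,b}  FIRST(B)={b}  FIRST(C)={a}

FOLLOW iteration:
initialize: $ ∈ FOLLOW(S)
pass 1:
  C→C b: FOLLOW(C) ⊇ FIRST(b) = {b}; new: +{b}
  S→a A B: FOLLOW(A) ⊇ FIRST(B) = {b}; new: +{b}
  S→a A B: FOLLOW(B) ⊇ FOLLOW(S) ⊇ {$}; new: +{$}
  FOLLOW(S)={$}  FOLLOW(A)={b}  FOLLOW(B)={$}  FOLLOW(C)={b}
pass 2: (stable)
  FOLLOW(S)={$}  FOLLOW(A)={b}  FOLLOW(B)={$}  FOLLOW(C)={b}

FOLLOW(A) = ["b"]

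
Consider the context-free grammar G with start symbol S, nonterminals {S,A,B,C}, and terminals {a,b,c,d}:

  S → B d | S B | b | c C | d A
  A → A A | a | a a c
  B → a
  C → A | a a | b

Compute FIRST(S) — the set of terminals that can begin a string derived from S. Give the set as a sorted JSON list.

FIRST sets, iterate to fixpoint:
round 1:
  A via A→a: +{a}
  B via B→a: +{a}
  C via C→A: +{a}
  C via C→b: +{b}
  S via S→B d: +{a}
  S via S→b: +{b}
  S via S→c C: +{c}
  S via S→d A: +{d}
  S: {a,b,c,d}  A: {a}  B: {a}  C: {a,b}
round 2: (no change)
  S: {a,b,c,d}  A: {a}  B: {a}  C: {a,b}

FIRST(S) = ["a", "b", "c", "d"]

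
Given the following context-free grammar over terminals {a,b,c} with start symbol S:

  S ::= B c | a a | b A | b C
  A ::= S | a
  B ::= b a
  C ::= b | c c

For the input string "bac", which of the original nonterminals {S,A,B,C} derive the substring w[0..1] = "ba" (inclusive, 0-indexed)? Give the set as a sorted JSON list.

CNF form of G:
  S -> B T0 | T1 T1 | T2 A | T2 C
  A -> B T0 | T1 T1 | T2 A | T2 C | a
  B -> T2 T1
  C -> T0 T0 | b
  T0 -> c
  T1 -> a
  T2 -> b

CYK fill (cells [i..j] with 0 ≤ i ≤ j ≤ 1 only):
  cell(0,0) b: {C,T2}  orig:{C}
  cell(1,1) a: {A,T1}  orig:{A}
  cell(0,1) ba: {A,B,S}

Original NTs in T[0,1] deriving "ba": ["A", "B", "S"]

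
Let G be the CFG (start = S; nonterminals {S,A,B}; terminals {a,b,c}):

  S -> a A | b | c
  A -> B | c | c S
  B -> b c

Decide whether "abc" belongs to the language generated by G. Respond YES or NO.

CNF form of G:
  S -> T2 A | b | c
  A -> T0 T1 | T1 S | c
  B -> T0 T1
  T0 -> b
  T1 -> c
  T2 -> a

CYK table (by increasing span):
  [0..0]={T2}  "a"  orig:{}
  [1..1]={S,T0}  "b"  orig:{S}
  [2..2]={A,S,T1}  "c"  orig:{A,S}
  [0..1]=∅  "ab"
  [1..2]={A,B}  "bc"
  [0..2]={S}  "abc"

S ∈ T[0,2] ⇒ YES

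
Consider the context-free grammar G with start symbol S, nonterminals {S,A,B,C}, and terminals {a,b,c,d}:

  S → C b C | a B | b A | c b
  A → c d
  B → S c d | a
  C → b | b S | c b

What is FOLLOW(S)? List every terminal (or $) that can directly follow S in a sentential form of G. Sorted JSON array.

FIRST iteration:
pass 1:
  A via A→c d: +{c}
  B via B→a: +{a}
  C via C→b: +{b}
  C via C→c b: +{c}
  S via S→C b C: +{b,c}
  S via S→a B: +{a}
  FIRST(S)={a,b,c}  FIRST(A)={c}  FIRST(B)={a}  FIRST(C)={b,c}
pass 2:
  B via B→S c d: +{b,c}
  FIRST(S)={a,b,c}  FIRST(A)={c}  FIRST(B)={a,b,c}  FIRST(C)={b,c}
pass 3: (stable)
  FIRST(S)={a,b,c}  FIRST(A)={c}  FIRST(B)={a,b,c}  FIRST(C)={b,c}

FOLLOW sets:
seed FOLLOW(S) with $
round 1:
  B→S c d: FOLLOW(S) ⊇ FIRST(c) = {c}; new: +{c}
  S→C b C: FOLLOW(C) ⊇ FIRST(b) = {b}; new: +{b}
  S→C b C: FOLLOW(C) ⊇ FOLLOW(S) ⊇ {$,c}; new: +{$,c}
  S→a B: FOLLOW(B) ⊇ FOLLOW(S) ⊇ {$,c}; new: +{$,c}
  S→b A: FOLLOW(A) ⊇ FOLLOW(S) ⊇ {$,c}; new: +{$,c}
  FOLLOW[S]={$,c}  FOLLOW[A]={$,c}  FOLLOW[B]={$,c}  FOLLOW[C]={$,b,c}
round 2:
  C→b S: FOLLOW(S) ⊇ FOLLOW(C) ⊇ {$,b,c}; new: +{b}
  S→a B: FOLLOW(B) ⊇ FOLLOW(S) ⊇ {$,b,c}; new: +{b}
  S→b A: FOLLOW(A) ⊇ FOLLOW(S) ⊇ {$,b,c}; new: +{b}
  FOLLOW[S]={$,b,c}  FOLLOW[A]={$,b,c}  FOLLOW[B]={$,b,c}  FOLLOW[C]={$,b,c}
round 3: (stable)
  FOLLOW[S]={$,b,c}  FOLLOW[A]={$,b,c}  FOLLOW[B]={$,b,c}  FOLLOW[C]={$,b,c}

FOLLOW(S) = ["$", "b", "c"]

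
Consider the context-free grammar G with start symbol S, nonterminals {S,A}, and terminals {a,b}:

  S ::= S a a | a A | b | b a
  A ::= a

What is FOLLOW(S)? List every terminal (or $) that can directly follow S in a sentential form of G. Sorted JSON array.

Compute FIRST by fixpoint:
pass 1:
  A via A→a: +{a}
  S via S→a A: +{a}
  S via S→b: +{b}
  FIRST(S)={a,b}  FIRST(A)={a}
pass 2: (stable)
  FIRST(S)={a,b}  FIRST(A)={a}

FOLLOW sets:
FOLLOW(S) := {$}
pass 1:
  S→S a a: FOLLOW(S) ⊇ FIRST(a) = {a}; new: +{a}
  S→a A: FOLLOW(A) ⊇ FOLLOW(S) ⊇ {$,a}; new: +{$,a}
  FOLLOW[S]={$,a}  FOLLOW[A]={$,a}
pass 2: done
  FOLLOW[S]={$,a}  FOLLOW[A]={$,a}

FOLLOW(S) = ["$", "a"]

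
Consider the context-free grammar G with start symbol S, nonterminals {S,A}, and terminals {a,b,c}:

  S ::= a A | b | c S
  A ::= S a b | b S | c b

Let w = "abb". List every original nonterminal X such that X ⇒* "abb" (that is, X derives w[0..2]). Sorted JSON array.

Convert to CNF:
  S -> T0 A | T2 S | b
  A -> S X3 | T1 S | T2 T1
  T0 -> a
  T1 -> b
  T2 -> c
  X3 -> T0 T1

CYK table (by increasing span), restricted to cells inside w[0..2]:
  cell(0,0) a: {T0}  orig:{}
  cell(1,1) b: {S,T1}  orig:{S}
  cell(2,2) b: {S,T1}  orig:{S}
  cell(0,1) ab: {X3}  orig:{}
  cell(1,2) bb: {A}
  cell(0,2) abb: {S}

Original NTs in T[0,2] deriving "abb": ["S"]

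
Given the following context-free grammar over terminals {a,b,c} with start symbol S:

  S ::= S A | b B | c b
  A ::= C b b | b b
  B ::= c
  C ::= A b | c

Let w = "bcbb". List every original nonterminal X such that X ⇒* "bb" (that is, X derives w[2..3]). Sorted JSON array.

Convert to CNF:
  S -> S A | T0 B | T1 T0
  A -> C X2 | T0 T0
  B -> c
  C -> A T0 | c
  T0 -> b
  T1 -> c
  X2 -> T0 T0

Fill CYK table bottom-up — only the sub-triangle for w[2..3]:
  cell(2,2) b: {T0}  orig:{}
  cell(3,3) b: {T0}  orig:{}
  cell(2,3) bb: {A,X2}  orig:{A}

Original NTs in T[2,3] deriving "bb": ["A"]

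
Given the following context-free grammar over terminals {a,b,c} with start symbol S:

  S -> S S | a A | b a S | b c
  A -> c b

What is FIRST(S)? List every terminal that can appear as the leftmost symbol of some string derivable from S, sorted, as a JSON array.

FIRST iteration:
[1]
  A via A→c b: +{c}
  S via S→a A: +{a}
  S via S→b a S: +{b}
  FIRST[S]={a,b}  FIRST[A]={c}
[2] (no change)
  FIRST[S]={a,b}  FIRST[A]={c}

FIRST(S) = ["a", "b"]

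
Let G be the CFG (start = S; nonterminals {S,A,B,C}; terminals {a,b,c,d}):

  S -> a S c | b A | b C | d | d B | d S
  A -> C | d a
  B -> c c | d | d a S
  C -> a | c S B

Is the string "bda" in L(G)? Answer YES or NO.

Convert to CNF:
  S -> T1 B | T1 S | T2 X7 | T3 A | T3 C | d
  A -> T0 X4 | T1 T2 | a
  B -> T0 T0 | T1 X5 | d
  C -> T0 X6 | a
  T0 -> c
  T1 -> d
  T2 -> a
  T3 -> b
  X4 -> S B
  X5 -> T2 S
  X6 -> S B
  X7 -> S T0

CYK table (by increasing span):
  T[0,0] 'b' = {T3}  orig:{}
  T[1,1] 'd' = {B,S,T1}  orig:{B,S}
  T[2,2] 'a' = {A,C,T2}  orig:{A,C}
  T[0,1] 'bd' = ∅
  T[1,2] 'da' = {A}
  T[0,2] 'bda' = {S}

S ∈ T[0,2] ⇒ YES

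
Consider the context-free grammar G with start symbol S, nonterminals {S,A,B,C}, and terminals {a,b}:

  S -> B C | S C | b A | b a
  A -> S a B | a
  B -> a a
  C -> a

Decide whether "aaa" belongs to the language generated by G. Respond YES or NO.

Convert to CNF:
  S -> B C | S C | T1 A | T1 T0
  A -> S X2 | a
  B -> T0 T0
  C -> a
  T0 -> a
  T1 -> b
  X2 -> T0 B

CYK fill:
  T[0,0] 'a' = {A,C,T0}  orig:{A,C}
  T[1,1] 'a' = {A,C,T0}  orig:{A,C}
  T[2,2] 'a' = {A,C,T0}  orig:{A,C}
  T[0,1] 'aa' = {B}
  T[1,2] 'aa' = {B}
  T[0,2] 'aaa' = {S,X2}  orig:{S}

S ∈ T[0,2] ⇒ YES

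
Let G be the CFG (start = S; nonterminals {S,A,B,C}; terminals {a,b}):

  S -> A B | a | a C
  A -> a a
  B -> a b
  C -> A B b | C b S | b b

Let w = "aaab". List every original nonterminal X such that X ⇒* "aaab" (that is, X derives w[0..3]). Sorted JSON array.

CNF form of G:
  S -> A B | T0 C | a
  A -> T0 T0
  B -> T0 T1
  C -> A X2 | C X3 | T1 T1
  T0 -> a
  T1 -> b
  X2 -> B T1
  X3 -> T1 S

Fill CYK table bottom-up — only the sub-triangle for w[0..3]:
  T[0,0] 'a' = {S,T0}  orig:{S}
  T[1,1] 'a' = {S,T0}  orig:{S}
  T[2,2] 'a' = {S,T0}  orig:{S}
  T[3,3] 'b' = {T1}  orig:{}
  T[0,1] 'aa' = {A}
  T[1,2] 'aa' = {A}
  T[2,3] 'ab' = {B}
  T[0,2] 'aaa' = ∅
  T[1,3] 'aab' = ∅
  T[0,3] 'aaab' = {S}

Original NTs in T[0,3] deriving "aaab": ["S"]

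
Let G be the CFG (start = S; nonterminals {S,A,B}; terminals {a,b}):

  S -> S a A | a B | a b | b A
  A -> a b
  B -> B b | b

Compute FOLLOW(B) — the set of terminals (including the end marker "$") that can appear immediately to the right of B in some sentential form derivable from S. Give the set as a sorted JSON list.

FIRST iteration:
round 1:
  A via A→a b: +{a}
  B via B→b: +{b}
  S via S→a B: +{a}
  S via S→b A: +{b}
  FIRST(S)={a,b}  FIRST(A)={a}  FIRST(B)={b}
round 2: (no change)
  FIRST(S)={a,b}  FIRST(A)={a}  FIRST(B)={b}

FOLLOW sets:
seed FOLLOW(S) with $
round 1:
  B→B b: FOLLOW(B) ⊇ FIRST(b) = {b}; new: +{b}
  S→S a A: FOLLOW(S) ⊇ FIRST(a) = {a}; new: +{a}
  S→S a A: FOLLOW(A) ⊇ FOLLOW(S) ⊇ {$,a}; new: +{$,a}
  S→a B: FOLLOW(B) ⊇ FOLLOW(S) ⊇ {$,a}; new: +{$,a}
  S: {$,a}  A: {$,a}  B: {$,a,b}
round 2: (no change)
  S: {$,a}  A: {$,a}  B: {$,a,b}

FOLLOW(B) = ["$", "a", "b"]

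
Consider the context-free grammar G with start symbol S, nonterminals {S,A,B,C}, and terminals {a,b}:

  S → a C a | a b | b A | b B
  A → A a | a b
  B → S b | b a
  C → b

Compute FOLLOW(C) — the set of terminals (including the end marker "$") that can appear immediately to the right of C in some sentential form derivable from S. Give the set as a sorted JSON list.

FIRST iteration:
round 1:
  A via A→a b: +{a}
  B via B→b a: +{b}
  C via C→b: +{b}
  S via S→a C a: +{a}
  S via S→b A: +{b}
  S: {a,b}  A: {a}  B: {b}  C: {b}
round 2:
  B via B→S b: +{a}
  S: {a,b}  A: {a}  B: {a,b}  C: {b}
round 3: — fixpoint
  S: {a,b}  A: {a}  B: {a,b}  C: {b}

Compute FOLLOW by fixpoint:
initialize: $ ∈ FOLLOW(S)
pass 1:
  A→A a: FOLLOW(A) ⊇ FIRST(a) = {a}; new: +{a}
  B→S b: FOLLOW(S) ⊇ FIRST(b) = {b}; new: +{b}
  S→a C a: FOLLOW(C) ⊇ FIRST(a) = {a}; new: +{a}
  S→b A: FOLLOW(A) ⊇ FOLLOW(S) ⊇ {$,b}; new: +{$,b}
  S→b B: FOLLOW(B) ⊇ FOLLOW(S) ⊇ {$,b}; new: +{$,b}
  FOLLOW(S)={$,b}  FOLLOW(A)={$,a,b}  FOLLOW(B)={$,b}  FOLLOW(C)={a}
pass 2: done
  FOLLOW(S)={$,b}  FOLLOW(A)={$,a,b}  FOLLOW(B)={$,b}  FOLLOW(C)={a}

FOLLOW(C) = ["a"]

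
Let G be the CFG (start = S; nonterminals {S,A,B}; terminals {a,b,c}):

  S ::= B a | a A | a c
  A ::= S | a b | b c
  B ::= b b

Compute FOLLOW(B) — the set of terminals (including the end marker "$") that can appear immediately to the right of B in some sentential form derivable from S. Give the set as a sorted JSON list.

Compute FIRST by fixpoint:
iter 1:
  A via A→a b: +{a}
  A via A→b c: +{b}
  B via B→b b: +{b}
  S via S→B a: +{b}
  S via S→a A: +{a}
  FIRST[S]={a,b}  FIRST[A]={a,b}  FIRST[B]={b}
iter 2: (no change)
  FIRST[S]={a,b}  FIRST[A]={a,b}  FIRST[B]={b}

FOLLOW sets:
FOLLOW(S) := {$}
iter 1:
  S→B a: FOLLOW(B) ⊇ FIRST(a) = {a}; new: +{a}
  S→a A: FOLLOW(A) ⊇ FOLLOW(S) ⊇ {$}; new: +{$}
  FOLLOW[S]={$}  FOLLOW[A]={$}  FOLLOW[B]={a}
iter 2: (stable)
  FOLLOW[S]={$}  FOLLOW[A]={$}  FOLLOW[B]={a}

FOLLOW(B) = ["a"]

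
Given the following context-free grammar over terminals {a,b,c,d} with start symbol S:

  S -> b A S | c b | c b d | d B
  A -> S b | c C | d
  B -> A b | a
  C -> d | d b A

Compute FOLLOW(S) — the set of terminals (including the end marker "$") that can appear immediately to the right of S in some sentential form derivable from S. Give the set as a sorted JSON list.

FIRST iteration:
iter 1:
  A via A→c C: +{c}
  A via A→d: +{d}
  B via B→A b: +{c,d}
  B via B→a: +{a}
  C via C→d: +{d}
  S via S→b A S: +{b}
  S via S→c b: +{c}
  S via S→d B: +{d}
  FIRST(S)={b,c,d}  FIRST(A)={c,d}  FIRST(B)={a,c,d}  FIRST(C)={d}
iter 2:
  A via A→S b: +{b}
  B via B→A b: +{b}
  FIRST(S)={b,c,d}  FIRST(A)={b,c,d}  FIRST(B)={a,b,c,d}  FIRST(C)={d}
iter 3: (stable)
  FIRST(S)={b,c,d}  FIRST(A)={b,c,d}  FIRST(B)={a,b,c,d}  FIRST(C)={d}

FOLLOW sets:
seed FOLLOW(S) with $
pass 1:
  A→S b: FOLLOW(S) ⊇ FIRST(b) = {b}; new: +{b}
  B→A b: FOLLOW(A) ⊇ FIRST(b) = {b}; new: +{b}
  S→b A S: FOLLOW(A) ⊇ FIRST(S) = {b,c,d}; new: +{c,d}
  S→d B: FOLLOW(B) ⊇ FOLLOW(S) ⊇ {$,b}; new: +{$,b}
  FOLLOW(S)={$,b}  FOLLOW(A)={b,c,d}  FOLLOW(B)={$,b}  FOLLOW(C)={}
pass 2:
  A→c C: FOLLOW(C) ⊇ FOLLOW(A) ⊇ {b,c,d}; new: +{b,c,d}
  FOLLOW(S)={$,b}  FOLLOW(A)={b,c,d}  FOLLOW(B)={$,b}  FOLLOW(C)={b,c,d}
pass 3: (no change)
  FOLLOW(S)={$,b}  FOLLOW(A)={b,c,d}  FOLLOW(B)={$,b}  FOLLOW(C)={b,c,d}

FOLLOW(S) = ["$", "b"]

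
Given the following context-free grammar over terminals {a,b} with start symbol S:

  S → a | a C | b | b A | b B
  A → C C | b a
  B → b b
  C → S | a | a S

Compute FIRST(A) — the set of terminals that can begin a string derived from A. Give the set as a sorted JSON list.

FIRST iteration:
[1]
  A via A→b a: +{b}
  B via B→b b: +{b}
  C via C→a: +{a}
  S via S→a: +{a}
  S via S→b: +{b}
  S: {a,b}  A: {b}  B: {b}  C: {a}
[2]
  A via A→C C: +{a}
  C via C→S: +{b}
  S: {a,b}  A: {a,b}  B: {b}  C: {a,b}
[3] — fixpoint
  S: {a,b}  A: {a,b}  B: {b}  C: {a,b}

FIRST(A) = ["a", "b"]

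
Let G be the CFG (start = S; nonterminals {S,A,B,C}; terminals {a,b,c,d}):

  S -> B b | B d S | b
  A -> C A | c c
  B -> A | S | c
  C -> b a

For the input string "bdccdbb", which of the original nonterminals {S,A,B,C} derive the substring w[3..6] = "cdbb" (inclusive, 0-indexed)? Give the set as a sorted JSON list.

Convert to CNF:
  S -> B T1 | B X5 | b
  A -> C A | T0 T0
  B -> B T1 | B X4 | C A | T0 T0 | b | c
  C -> T1 T3
  T0 -> c
  T1 -> b
  T2 -> d
  T3 -> a
  X4 -> T2 S
  X5 -> T2 S

Fill CYK table bottom-up — only the sub-triangle for w[3..6]:
  cell(3,3) c: {B,T0}  orig:{B}
  cell(4,4) d: {T2}  orig:{}
  cell(5,5) b: {B,S,T1}  orig:{B,S}
  cell(6,6) b: {B,S,T1}  orig:{B,S}
  cell(3,4) cd: ∅
  cell(4,5) db: {X4,X5}  orig:{}
  cell(5,6) bb: {B,S}
  cell(3,5) cdb: {B,S}
  cell(4,6) dbb: {X4,X5}  orig:{}
  cell(3,6) cdbb: {B,S}

Original NTs in T[3,6] deriving "cdbb": ["B", "S"]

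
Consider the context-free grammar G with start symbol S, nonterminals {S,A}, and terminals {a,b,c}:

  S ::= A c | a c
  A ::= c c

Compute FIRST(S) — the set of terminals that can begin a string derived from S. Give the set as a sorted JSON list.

FIRST sets, iterate to fixpoint:
[1]
  A via A→c c: +{c}
  S via S→A c: +{c}
  S via S→a c: +{a}
  FIRST[S]={a,c}  FIRST[A]={c}
[2] done
  FIRST[S]={a,c}  FIRST[A]={c}

FIRST(S) = ["a", "c"]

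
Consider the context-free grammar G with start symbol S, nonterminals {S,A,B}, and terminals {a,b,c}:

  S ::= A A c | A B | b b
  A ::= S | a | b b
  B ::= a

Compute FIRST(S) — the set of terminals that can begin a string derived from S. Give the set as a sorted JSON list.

Compute FIRST by fixpoint:
pass 1:
  A via A→a: +{a}
  A via A→b b: +{b}
  B via B→a: +{a}
  S via S→A A c: +{a,b}
  S: {a,b}  A: {a,b}  B: {a}
pass 2: — fixpoint
  S: {a,b}  A: {a,b}  B: {a}

FIRST(S) = ["a", "b"]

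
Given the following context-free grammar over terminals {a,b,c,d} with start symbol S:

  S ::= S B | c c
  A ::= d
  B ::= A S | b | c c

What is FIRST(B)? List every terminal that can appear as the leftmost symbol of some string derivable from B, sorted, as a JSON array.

Compute FIRST by fixpoint:
[1]
  A via A→d: +{d}
  B via B→A S: +{d}
  B via B→b: +{b}
  B via B→c c: +{c}
  S via S→c c: +{c}
  FIRST[S]={c}  FIRST[A]={d}  FIRST[B]={b,c,d}
[2] (no change)
  FIRST[S]={c}  FIRST[A]={d}  FIRST[B]={b,c,d}

FIRST(B) = ["b", "c", "d"]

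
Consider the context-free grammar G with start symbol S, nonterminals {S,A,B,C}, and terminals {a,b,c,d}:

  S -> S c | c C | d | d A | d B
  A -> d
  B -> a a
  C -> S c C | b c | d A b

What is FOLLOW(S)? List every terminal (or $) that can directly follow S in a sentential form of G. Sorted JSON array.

Compute FIRST by fixpoint:
[1]
  A via A→d: +{d}
  B via B→a a: +{a}
  C via C→b c: +{b}
  C via C→d A b: +{d}
  S via S→c C: +{c}
  S via S→d: +{d}
  S: {c,d}  A: {d}  B: {a}  C: {b,d}
[2]
  C via C→S c C: +{c}
  S: {c,d}  A: {d}  B: {a}  C: {b,c,d}
[3] (no change)
  S: {c,d}  A: {d}  B: {a}  C: {b,c,d}

Compute FOLLOW by fixpoint:
FOLLOW(S) := {$}
iter 1:
  C→S c C: FOLLOW(S) ⊇ FIRST(c) = {c}; new: +{c}
  C→d A b: FOLLOW(A) ⊇ FIRST(b) = {b}; new: +{b}
  S→c C: FOLLOW(C) ⊇ FOLLOW(S) ⊇ {$,c}; new: +{$,c}
  S→d A: FOLLOW(A) ⊇ FOLLOW(S) ⊇ {$,c}; new: +{$,c}
  S→d B: FOLLOW(B) ⊇ FOLLOW(S) ⊇ {$,c}; new: +{$,c}
  S: {$,c}  A: {$,b,c}  B: {$,c}  C: {$,c}
iter 2: done
  S: {$,c}  A: {$,b,c}  B: {$,c}  C: {$,c}

FOLLOW(S) = ["$", "c"]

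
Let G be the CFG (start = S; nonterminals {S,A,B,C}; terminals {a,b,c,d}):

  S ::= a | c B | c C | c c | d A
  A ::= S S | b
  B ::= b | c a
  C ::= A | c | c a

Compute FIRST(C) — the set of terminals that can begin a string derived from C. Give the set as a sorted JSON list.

Compute FIRST by fixpoint:
pass 1:
  A via A→b: +{b}
  B via B→b: +{b}
  B via B→c a: +{c}
  C via C→A: +{b}
  C via C→c: +{c}
  S via S→a: +{a}
  S via S→c B: +{c}
  S via S→d A: +{d}
  S: {a,c,d}  A: {b}  B: {b,c}  C: {b,c}
pass 2:
  A via A→S S: +{a,c,d}
  C via C→A: +{a,d}
  S: {a,c,d}  A: {a,b,c,d}  B: {b,c}  C: {a,b,c,d}
pass 3: done
  S: {a,c,d}  A: {a,b,c,d}  B: {b,c}  C: {a,b,c,d}

FIRST(C) = ["a", "b", "c", "d"]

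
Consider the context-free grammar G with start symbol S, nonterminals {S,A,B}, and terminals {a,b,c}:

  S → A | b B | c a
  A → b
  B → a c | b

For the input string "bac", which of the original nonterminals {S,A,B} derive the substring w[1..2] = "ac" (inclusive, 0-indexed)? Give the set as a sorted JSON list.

Convert to CNF:
  S -> T1 T0 | T2 B | b
  A -> b
  B -> T0 T1 | b
  T0 -> a
  T1 -> c
  T2 -> b

CYK fill (cells [i..j] with 1 ≤ i ≤ j ≤ 2 only):
  cell(1,1) a: {T0}  orig:{}
  cell(2,2) c: {T1}  orig:{}
  cell(1,2) ac: {B}

Original NTs in T[1,2] deriving "ac": ["B"]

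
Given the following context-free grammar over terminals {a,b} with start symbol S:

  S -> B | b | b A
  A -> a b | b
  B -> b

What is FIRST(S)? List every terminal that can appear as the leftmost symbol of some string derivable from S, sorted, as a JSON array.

FIRST sets, iterate to fixpoint:
pass 1:
  A via A→a b: +{a}
  A via A→b: +{b}
  B via B→b: +{b}
  S via S→B: +{b}
  S: {b}  A: {a,b}  B: {b}
pass 2: (stable)
  S: {b}  A: {a,b}  B: {b}

FIRST(S) = ["b"]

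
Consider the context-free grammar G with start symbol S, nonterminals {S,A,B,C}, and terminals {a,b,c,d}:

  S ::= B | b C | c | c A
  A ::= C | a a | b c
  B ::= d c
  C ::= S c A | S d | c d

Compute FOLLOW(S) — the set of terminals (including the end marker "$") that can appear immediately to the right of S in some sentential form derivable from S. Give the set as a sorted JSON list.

FIRST iteration:
round 1:
  A via A→a a: +{a}
  A via A→b c: +{b}
  B via B→d c: +{d}
  C via C→c d: +{c}
  S via S→B: +{d}
  S via S→b C: +{b}
  S via S→c: +{c}
  FIRST[S]={b,c,d}  FIRST[A]={a,b}  FIRST[B]={d}  FIRST[C]={c}
round 2:
  A via A→C: +{c}
  C via C→S c A: +{b,d}
  FIRST[S]={b,c,d}  FIRST[A]={a,b,c}  FIRST[B]={d}  FIRST[C]={b,c,d}
round 3:
  A via A→C: +{d}
  FIRST[S]={b,c,d}  FIRST[A]={a,b,c,d}  FIRST[B]={d}  FIRST[C]={b,c,d}
round 4: (stable)
  FIRST[S]={b,c,d}  FIRST[A]={a,b,c,d}  FIRST[B]={d}  FIRST[C]={b,c,d}

FOLLOW iteration:
seed FOLLOW(S) with $
round 1:
  C→S c A: FOLLOW(S) ⊇ FIRST(c) = {c}; new: +{c}
  C→S d: FOLLOW(S) ⊇ FIRST(d) = {d}; new: +{d}
  S→B: FOLLOW(B) ⊇ FOLLOW(S) ⊇ {$,c,d}; new: +{$,c,d}
  S→b C: FOLLOW(C) ⊇ FOLLOW(S) ⊇ {$,c,d}; new: +{$,c,d}
  S→c A: FOLLOW(A) ⊇ FOLLOW(S) ⊇ {$,c,d}; new: +{$,c,d}
  FOLLOW(S)={$,c,d}  FOLLOW(A)={$,c,d}  FOLLOW(B)={$,c,d}  FOLLOW(C)={$,c,d}
round 2: done
  FOLLOW(S)={$,c,d}  FOLLOW(A)={$,c,d}  FOLLOW(B)={$,c,d}  FOLLOW(C)={$,c,d}

FOLLOW(S) = ["$", "c", "d"]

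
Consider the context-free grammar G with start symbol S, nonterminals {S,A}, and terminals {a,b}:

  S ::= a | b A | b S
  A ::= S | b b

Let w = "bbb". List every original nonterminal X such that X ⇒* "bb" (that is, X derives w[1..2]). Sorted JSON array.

CNF form of G:
  S -> T0 A | T0 S | a
  A -> T0 A | T0 S | T0 T0 | a
  T0 -> b

Fill CYK table bottom-up — only the sub-triangle for w[1..2]:
  T[1,1] 'b' = {T0}  orig:{}
  T[2,2] 'b' = {T0}  orig:{}
  T[1,2] 'bb' = {A}

Original NTs in T[1,2] deriving "bb": ["A"]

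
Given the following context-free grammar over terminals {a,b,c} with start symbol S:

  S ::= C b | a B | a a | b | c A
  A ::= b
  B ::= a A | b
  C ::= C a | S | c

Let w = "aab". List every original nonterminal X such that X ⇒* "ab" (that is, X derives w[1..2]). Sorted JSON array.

Convert to CNF:
  S -> C T1 | T0 B | T0 T0 | T2 A | b
  A -> b
  B -> T0 A | b
  C -> C T0 | C T1 | T0 B | T0 T0 | T2 A | b | c
  T0 -> a
  T1 -> b
  T2 -> c

CYK fill, restricted to cells inside w[1..2]:
  cell(1,1) a: {T0}  orig:{}
  cell(2,2) b: {A,B,C,S,T1}  orig:{A,B,C,S}
  cell(1,2) ab: {B,C,S}

Original NTs in T[1,2] deriving "ab": ["B", "C", "S"]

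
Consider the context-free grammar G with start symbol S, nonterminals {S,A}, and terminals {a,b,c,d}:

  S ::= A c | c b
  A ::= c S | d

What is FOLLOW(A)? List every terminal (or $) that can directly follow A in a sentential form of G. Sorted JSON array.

FIRST sets, iterate to fixpoint:
iter 1:
  A via A→c S: +{c}
  A via A→d: +{d}
  S via S→A c: +{c,d}
  FIRST(S)={c,d}  FIRST(A)={c,d}
iter 2: (no change)
  FIRST(S)={c,d}  FIRST(A)={c,d}

FOLLOW iteration:
FOLLOW(S) := {$}
[1]
  S→A c: FOLLOW(A) ⊇ FIRST(c) = {c}; new: +{c}
  S: {$}  A: {c}
[2]
  A→c S: FOLLOW(S) ⊇ FOLLOW(A) ⊇ {c}; new: +{c}
  S: {$,c}  A: {c}
[3] — fixpoint
  S: {$,c}  A: {c}

FOLLOW(A) = ["c"]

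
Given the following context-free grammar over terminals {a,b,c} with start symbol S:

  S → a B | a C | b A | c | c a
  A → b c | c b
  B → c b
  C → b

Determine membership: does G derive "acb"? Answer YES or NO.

Convert to CNF:
  S -> T0 A | T1 T2 | T2 B | T2 C | c
  A -> T0 T1 | T1 T0
  B -> T1 T0
  C -> b
  T0 -> b
  T1 -> c
  T2 -> a

CYK table (by increasing span):
  [0..0]={T2}  "a"  orig:{}
  [1..1]={S,T1}  "c"  orig:{S}
  [2..2]={C,T0}  "b"  orig:{C}
  [0..1]=∅  "ac"
  [1..2]={A,B}  "cb"
  [0..2]={S}  "acb"

S ∈ T[0,2] ⇒ YES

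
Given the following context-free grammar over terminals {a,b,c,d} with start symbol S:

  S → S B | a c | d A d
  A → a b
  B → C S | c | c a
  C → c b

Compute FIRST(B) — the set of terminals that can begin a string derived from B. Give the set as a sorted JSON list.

FIRST iteration:
[1]
  A via A→a b: +{a}
  B via B→c: +{c}
  C via C→c b: +{c}
  S via S→a c: +{a}
  S via S→d A d: +{d}
  S: {a,d}  A: {a}  B: {c}  C: {c}
[2] (stable)
  S: {a,d}  A: {a}  B: {c}  C: {c}

FIRST(B) = ["c"]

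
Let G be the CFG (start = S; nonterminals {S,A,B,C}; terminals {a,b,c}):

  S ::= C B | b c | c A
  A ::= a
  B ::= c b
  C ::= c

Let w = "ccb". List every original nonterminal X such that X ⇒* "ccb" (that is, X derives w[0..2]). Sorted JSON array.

CNF form of G:
  S -> C B | T0 A | T1 T0
  A -> a
  B -> T0 T1
  C -> c
  T0 -> c
  T1 -> b

Fill CYK table bottom-up, restricted to cells inside w[0..2]:
  T[0,0] 'c' = {C,T0}  orig:{C}
  T[1,1] 'c' = {C,T0}  orig:{C}
  T[2,2] 'b' = {T1}  orig:{}
  T[0,1] 'cc' = ∅
  T[1,2] 'cb' = {B}
  T[0,2] 'ccb' = {S}

Original NTs in T[0,2] deriving "ccb": ["S"]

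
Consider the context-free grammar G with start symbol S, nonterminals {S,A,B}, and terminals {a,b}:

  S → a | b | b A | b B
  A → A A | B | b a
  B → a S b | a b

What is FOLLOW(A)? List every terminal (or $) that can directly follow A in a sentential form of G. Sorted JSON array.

FIRST iteration:
round 1:
  A via A→b a: +{b}
  B via B→a S b: +{a}
  S via S→a: +{a}
  S via S→b: +{b}
  FIRST(S)={a,b}  FIRST(A)={b}  FIRST(B)={a}
round 2:
  A via A→B: +{a}
  FIRST(S)={a,b}  FIRST(A)={a,b}  FIRST(B)={a}
round 3: (stable)
  FIRST(S)={a,b}  FIRST(A)={a,b}  FIRST(B)={a}

FOLLOW iteration:
FOLLOW(S) := {$}
round 1:
  A→A A: FOLLOW(A) ⊇ FIRST(A) = {a,b}; new: +{a,b}
  A→B: FOLLOW(B) ⊇ FOLLOW(A) ⊇ {a,b}; new: +{a,b}
  B→a S b: FOLLOW(S) ⊇ FIRST(b) = {b}; new: +{b}
  S→b A: FOLLOW(A) ⊇ FOLLOW(S) ⊇ {$,b}; new: +{$}
  S→b B: FOLLOW(B) ⊇ FOLLOW(S) ⊇ {$,b}; new: +{$}
  FOLLOW[S]={$,b}  FOLLOW[A]={$,a,b}  FOLLOW[B]={$,a,b}
round 2: done
  FOLLOW[S]={$,b}  FOLLOW[A]={$,a,b}  FOLLOW[B]={$,a,b}

FOLLOW(A) = ["$", "a", "b"]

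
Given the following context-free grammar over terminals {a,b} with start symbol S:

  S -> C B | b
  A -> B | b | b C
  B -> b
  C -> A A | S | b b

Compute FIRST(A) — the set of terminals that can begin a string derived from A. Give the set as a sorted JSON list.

Compute FIRST by fixpoint:
iter 1:
  A via A→b: +{b}
  B via B→b: +{b}
  C via C→A A: +{b}
  S via S→C B: +{b}
  S: {b}  A: {b}  B: {b}  C: {b}
iter 2: (stable)
  S: {b}  A: {b}  B: {b}  C: {b}

FIRST(A) = ["b"]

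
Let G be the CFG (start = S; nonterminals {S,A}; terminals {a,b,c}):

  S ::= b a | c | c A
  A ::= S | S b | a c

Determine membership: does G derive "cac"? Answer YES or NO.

Convert to CNF:
  S -> T0 T1 | T2 A | c
  A -> S T0 | T0 T1 | T1 T2 | T2 A | c
  T0 -> b
  T1 -> a
  T2 -> c

CYK fill:
  cell(0,0) c: {A,S,T2}  orig:{A,S}
  cell(1,1) a: {T1}  orig:{}
  cell(2,2) c: {A,S,T2}  orig:{A,S}
  cell(0,1) ca: ∅
  cell(1,2) ac: {A}
  cell(0,2) cac: {A,S}

S ∈ T[0,2] ⇒ YES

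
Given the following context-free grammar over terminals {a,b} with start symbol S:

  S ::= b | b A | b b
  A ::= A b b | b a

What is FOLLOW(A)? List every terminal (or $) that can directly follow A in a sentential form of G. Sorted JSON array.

FIRST iteration:
iter 1:
  A via A→b a: +{b}
  S via S→b: +{b}
  FIRST[S]={b}  FIRST[A]={b}
iter 2: — fixpoint
  FIRST[S]={b}  FIRST[A]={b}

Compute FOLLOW by fixpoint:
initialize: $ ∈ FOLLOW(S)
round 1:
  A→A b b: FOLLOW(A) ⊇ FIRST(b) = {b}; new: +{b}
  S→b A: FOLLOW(A) ⊇ FOLLOW(S) ⊇ {$}; new: +{$}
  FOLLOW[S]={$}  FOLLOW[A]={$,b}
round 2: (stable)
  FOLLOW[S]={$}  FOLLOW[A]={$,b}

FOLLOW(A) = ["$", "b"]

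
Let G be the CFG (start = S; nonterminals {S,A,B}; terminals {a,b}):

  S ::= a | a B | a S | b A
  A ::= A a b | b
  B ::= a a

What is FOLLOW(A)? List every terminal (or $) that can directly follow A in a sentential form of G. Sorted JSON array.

Compute FIRST by fixpoint:
pass 1:
  A via A→b: +{b}
  B via B→a a: +{a}
  S via S→a: +{a}
  S via S→b A: +{b}
  S: {a,b}  A: {b}  B: {a}
pass 2: — fixpoint
  S: {a,b}  A: {b}  B: {a}

Compute FOLLOW by fixpoint:
initialize: $ ∈ FOLLOW(S)
[1]
  A→A a b: FOLLOW(A) ⊇ FIRST(a) = {a}; new: +{a}
  S→a B: FOLLOW(B) ⊇ FOLLOW(S) ⊇ {$}; new: +{$}
  S→b A: FOLLOW(A) ⊇ FOLLOW(S) ⊇ {$}; new: +{$}
  S: {$}  A: {$,a}  B: {$}
[2] (no change)
  S: {$}  A: {$,a}  B: {$}

FOLLOW(A) = ["$", "a"]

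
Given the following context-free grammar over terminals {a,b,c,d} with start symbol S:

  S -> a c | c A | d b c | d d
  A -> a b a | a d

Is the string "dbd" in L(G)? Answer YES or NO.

Convert to CNF:
  S -> T0 T3 | T2 T2 | T2 X5 | T3 A
  A -> T0 T2 | T0 X4
  T0 -> a
  T1 -> b
  T2 -> d
  T3 -> c
  X4 -> T1 T0
  X5 -> T1 T3

CYK fill:
  T[0,0] 'd' = {T2}  orig:{}
  T[1,1] 'b' = {T1}  orig:{}
  T[2,2] 'd' = {T2}  orig:{}
  T[0,1] 'db' = ∅
  T[1,2] 'bd' = ∅
  T[0,2] 'dbd' = ∅

S ∉ T[0,2] ⇒ NO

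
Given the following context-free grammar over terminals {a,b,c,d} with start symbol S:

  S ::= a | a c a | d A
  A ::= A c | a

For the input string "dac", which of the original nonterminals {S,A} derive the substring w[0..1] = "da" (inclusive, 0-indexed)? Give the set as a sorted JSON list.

Convert to CNF:
  S -> T1 X3 | T2 A | a
  A -> A T0 | a
  T0 -> c
  T1 -> a
  T2 -> d
  X3 -> T0 T1

CYK fill (cells [i..j] with 0 ≤ i ≤ j ≤ 1 only):
  cell(0,0) d: {T2}  orig:{}
  cell(1,1) a: {A,S,T1}  orig:{A,S}
  cell(0,1) da: {S}

Original NTs in T[0,1] deriving "da": ["S"]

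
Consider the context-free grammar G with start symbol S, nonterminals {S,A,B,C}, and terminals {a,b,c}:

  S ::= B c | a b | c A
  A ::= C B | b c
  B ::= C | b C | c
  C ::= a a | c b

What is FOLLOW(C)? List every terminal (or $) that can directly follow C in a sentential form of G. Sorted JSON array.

FIRST sets, iterate to fixpoint:
pass 1:
  A via A→b c: +{b}
  B via B→b C: +{b}
  B via B→c: +{c}
  C via C→a a: +{a}
  C via C→c b: +{c}
  S via S→B c: +{b,c}
  S via S→a b: +{a}
  FIRST[S]={a,b,c}  FIRST[A]={b}  FIRST[B]={b,c}  FIRST[C]={a,c}
pass 2:
  A via A→C B: +{a,c}
  B via B→C: +{a}
  FIRST[S]={a,b,c}  FIRST[A]={a,b,c}  FIRST[B]={a,b,c}  FIRST[C]={a,c}
pass 3: (stable)
  FIRST[S]={a,b,c}  FIRST[A]={a,b,c}  FIRST[B]={a,b,c}  FIRST[C]={a,c}

FOLLOW iteration:
seed FOLLOW(S) with $
round 1:
  A→C B: FOLLOW(C) ⊇ FIRST(B) = {a,b,c}; new: +{a,b,c}
  S→B c: FOLLOW(B) ⊇ FIRST(c) = {c}; new: +{c}
  S→c A: FOLLOW(A) ⊇ FOLLOW(S) ⊇ {$}; new: +{$}
  FOLLOW(S)={$}  FOLLOW(A)={$}  FOLLOW(B)={c}  FOLLOW(C)={a,b,c}
round 2:
  A→C B: FOLLOW(B) ⊇ FOLLOW(A) ⊇ {$}; new: +{$}
  B→C: FOLLOW(C) ⊇ FOLLOW(B) ⊇ {$,c}; new: +{$}
  FOLLOW(S)={$}  FOLLOW(A)={$}  FOLLOW(B)={$,c}  FOLLOW(C)={$,a,b,c}
round 3: — fixpoint
  FOLLOW(S)={$}  FOLLOW(A)={$}  FOLLOW(B)={$,c}  FOLLOW(C)={$,a,b,c}

FOLLOW(C) = ["$", "a", "b", "c"]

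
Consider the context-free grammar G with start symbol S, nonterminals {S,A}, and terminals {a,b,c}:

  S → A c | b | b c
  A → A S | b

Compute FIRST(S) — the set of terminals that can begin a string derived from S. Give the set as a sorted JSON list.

Compute FIRST by fixpoint:
pass 1:
  A via A→b: +{b}
  S via S→A c: +{b}
  S: {b}  A: {b}
pass 2: (no change)
  S: {b}  A: {b}

FIRST(S) = ["b"]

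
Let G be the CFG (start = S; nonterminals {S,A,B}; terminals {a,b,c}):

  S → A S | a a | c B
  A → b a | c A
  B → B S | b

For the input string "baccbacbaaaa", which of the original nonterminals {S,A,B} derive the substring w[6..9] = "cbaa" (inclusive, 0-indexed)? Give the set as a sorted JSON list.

Convert to CNF:
  S -> A S | T1 T1 | T2 B
  A -> T0 T1 | T2 A
  B -> B S | b
  T0 -> b
  T1 -> a
  T2 -> c

Fill CYK table bottom-up — only the sub-triangle for w[6..9]:
  T[6,6] 'c' = {T2}  orig:{}
  T[7,7] 'b' = {B,T0}  orig:{B}
  T[8,8] 'a' = {T1}  orig:{}
  T[9,9] 'a' = {T1}  orig:{}
  T[6,7] 'cb' = {S}
  T[7,8] 'ba' = {A}
  T[8,9] 'aa' = {S}
  T[6,8] 'cba' = {A}
  T[7,9] 'baa' = {B}
  T[6,9] 'cbaa' = {S}

Original NTs in T[6,9] deriving "cbaa": ["S"]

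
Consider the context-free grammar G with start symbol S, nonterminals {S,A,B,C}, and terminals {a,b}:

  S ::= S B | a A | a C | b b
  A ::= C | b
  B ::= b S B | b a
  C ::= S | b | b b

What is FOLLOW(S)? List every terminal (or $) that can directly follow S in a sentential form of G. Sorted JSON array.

FIRST sets, iterate to fixpoint:
[1]
  A via A→b: +{b}
  B via B→b S B: +{b}
  C via C→b: +{b}
  S via S→a A: +{a}
  S via S→b b: +{b}
  S: {a,b}  A: {b}  B: {b}  C: {b}
[2]
  C via C→S: +{a}
  S: {a,b}  A: {b}  B: {b}  C: {a,b}
[3]
  A via A→C: +{a}
  S: {a,b}  A: {a,b}  B: {b}  C: {a,b}
[4] (no change)
  S: {a,b}  A: {a,b}  B: {b}  C: {a,b}

FOLLOW sets:
FOLLOW(S) := {$}
[1]
  B→b S B: FOLLOW(S) ⊇ FIRST(B) = {b}; new: +{b}
  S→S B: FOLLOW(B) ⊇ FOLLOW(S) ⊇ {$,b}; new: +{$,b}
  S→a A: FOLLOW(A) ⊇ FOLLOW(S) ⊇ {$,b}; new: +{$,b}
  S→a C: FOLLOW(C) ⊇ FOLLOW(S) ⊇ {$,b}; new: +{$,b}
  S: {$,b}  A: {$,b}  B: {$,b}  C: {$,b}
[2] done
  S: {$,b}  A: {$,b}  B: {$,b}  C: {$,b}

FOLLOW(S) = ["$", "b"]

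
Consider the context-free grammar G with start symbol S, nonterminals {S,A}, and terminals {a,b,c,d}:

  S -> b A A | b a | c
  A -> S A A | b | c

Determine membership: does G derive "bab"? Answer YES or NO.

CNF form of G:
  S -> T0 T1 | T0 X3 | c
  A -> S X2 | b | c
  T0 -> b
  T1 -> a
  X2 -> A A
  X3 -> A A

CYK fill:
  cell(0,0) b: {A,T0}  orig:{A}
  cell(1,1) a: {T1}  orig:{}
  cell(2,2) b: {A,T0}  orig:{A}
  cell(0,1) ba: {S}
  cell(1,2) ab: ∅
  cell(0,2) bab: ∅

S ∉ T[0,2] ⇒ NO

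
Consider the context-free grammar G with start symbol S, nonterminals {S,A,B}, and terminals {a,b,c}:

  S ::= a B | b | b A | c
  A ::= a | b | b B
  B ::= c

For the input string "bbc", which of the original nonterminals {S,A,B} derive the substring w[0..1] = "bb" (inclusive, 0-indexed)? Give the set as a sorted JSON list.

CNF form of G:
  S -> T0 A | T1 B | b | c
  A -> T0 B | a | b
  B -> c
  T0 -> b
  T1 -> a

Fill CYK table bottom-up, restricted to cells inside w[0..1]:
  T[0,0] 'b' = {A,S,T0}  orig:{A,S}
  T[1,1] 'b' = {A,S,T0}  orig:{A,S}
  T[0,1] 'bb' = {S}

Original NTs in T[0,1] deriving "bb": ["S"]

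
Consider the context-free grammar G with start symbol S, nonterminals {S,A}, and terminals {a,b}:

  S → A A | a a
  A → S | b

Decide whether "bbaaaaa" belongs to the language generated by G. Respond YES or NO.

Convert to CNF:
  S -> A A | T0 T0
  A -> A A | T0 T0 | b
  T0 -> a

CYK table (by increasing span):
  [0..0]={A}  "b"
  [1..1]={A}  "b"
  [2..2]={T0}  "a"  orig:{}
  [3..3]={T0}  "a"  orig:{}
  [4..4]={T0}  "a"  orig:{}
  [5..5]={T0}  "a"  orig:{}
  [6..6]={T0}  "a"  orig:{}
  [0..1]={A,S}  "bb"
  [1..2]=∅  "ba"
  [2..3]={A,S}  "aa"
  [3..4]={A,S}  "aa"
  [4..5]={A,S}  "aa"
  [5..6]={A,S}  "aa"
  [0..2]=∅  "bba"
  [1..3]={A,S}  "baa"
  [2..4]=∅  "aaa"
  [3..5]=∅  "aaa"
  [4..6]=∅  "aaa"
  [0..3]={A,S}  "bbaa"
  [1..4]=∅  "baaa"
  [2..5]={A,S}  "aaaa"
  [3..6]={A,S}  "aaaa"
  [0..4]=∅  "bbaaa"
  [1..5]={A,S}  "baaaa"
  [2..6]=∅  "aaaaa"
  [0..5]={A,S}  "bbaaaa"
  [1..6]=∅  "baaaaa"
  [0..6]=∅  "bbaaaaa"

S ∉ T[0,6] ⇒ NO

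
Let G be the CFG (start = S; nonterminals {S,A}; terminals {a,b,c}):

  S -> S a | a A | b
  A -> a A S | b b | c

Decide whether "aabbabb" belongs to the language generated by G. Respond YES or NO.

Convert to CNF:
  S -> S T0 | T0 A | b
  A -> T0 X2 | T1 T1 | c
  T0 -> a
  T1 -> b
  X2 -> A S

CYK fill:
  cell(0,0) a: {T0}  orig:{}
  cell(1,1) a: {T0}  orig:{}
  cell(2,2) b: {S,T1}  orig:{S}
  cell(3,3) b: {S,T1}  orig:{S}
  cell(4,4) a: {T0}  orig:{}
  cell(5,5) b: {S,T1}  orig:{S}
  cell(6,6) b: {S,T1}  orig:{S}
  cell(0,1) aa: ∅
  cell(1,2) ab: ∅
  cell(2,3) bb: {A}
  cell(3,4) ba: {S}
  cell(4,5) ab: ∅
  cell(5,6) bb: {A}
  cell(0,2) aab: ∅
  cell(1,3) abb: {S}
  cell(2,4) bba: ∅
  cell(3,5) bab: ∅
  cell(4,6) abb: {S}
  cell(0,3) aabb: ∅
  cell(1,4) abba: {S}
  cell(2,5) bbab: ∅
  cell(3,6) babb: ∅
  cell(0,4) aabba: ∅
  cell(1,5) abbab: ∅
  cell(2,6) bbabb: {X2}  orig:{}
  cell(0,5) aabbab: ∅
  cell(1,6) abbabb: {A}
  cell(0,6) aabbabb: {S}

S ∈ T[0,6] ⇒ YES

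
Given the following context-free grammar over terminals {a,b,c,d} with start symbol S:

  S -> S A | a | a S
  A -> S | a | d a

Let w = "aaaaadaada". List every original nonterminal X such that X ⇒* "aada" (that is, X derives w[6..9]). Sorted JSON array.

Convert to CNF:
  S -> S A | T0 S | a
  A -> S A | T0 S | T1 T0 | a
  T0 -> a
  T1 -> d

CYK table (by increasing span), restricted to cells inside w[6..9]:
  cell(6,6) a: {A,S,T0}  orig:{A,S}
  cell(7,7) a: {A,S,T0}  orig:{A,S}
  cell(8,8) d: {T1}  orig:{}
  cell(9,9) a: {A,S,T0}  orig:{A,S}
  cell(6,7) aa: {A,S}
  cell(7,8) ad: ∅
  cell(8,9) da: {A}
  cell(6,8) aad: ∅
  cell(7,9) ada: {A,S}
  cell(6,9) aada: {A,S}

Original NTs in T[6,9] deriving "aada": ["A", "S"]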